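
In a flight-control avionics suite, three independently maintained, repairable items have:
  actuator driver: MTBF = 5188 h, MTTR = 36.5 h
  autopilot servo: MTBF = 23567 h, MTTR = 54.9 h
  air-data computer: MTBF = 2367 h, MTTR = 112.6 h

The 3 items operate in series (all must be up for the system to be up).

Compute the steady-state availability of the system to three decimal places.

A(actuator driver) = MTBF/(MTBF+MTTR) = 5188/(5188+36.5) = 0.993014
A(autopilot servo) = MTBF/(MTBF+MTTR) = 23567/(23567+54.9) = 0.997676
A(air-data computer) = MTBF/(MTBF+MTTR) = 2367/(2367+112.6) = 0.954589
Series availability: 0.993014 × 0.997676 × 0.954589 = 0.946

0.946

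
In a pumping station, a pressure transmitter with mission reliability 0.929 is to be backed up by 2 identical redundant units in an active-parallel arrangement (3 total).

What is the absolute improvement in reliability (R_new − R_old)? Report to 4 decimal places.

R_before = 0.929
R_after = 1 − (1 − 0.929)^3 = 0.9996
ΔR = 0.9996 − 0.929 = 0.0706

0.0706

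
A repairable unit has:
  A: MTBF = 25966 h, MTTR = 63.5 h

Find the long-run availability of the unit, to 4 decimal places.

A(A) = MTBF/(MTBF+MTTR) = 25966/(25966+63.5) = 0.9976

0.9976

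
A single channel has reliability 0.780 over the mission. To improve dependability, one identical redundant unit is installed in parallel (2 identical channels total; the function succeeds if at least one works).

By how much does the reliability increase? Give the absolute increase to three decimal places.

0.172

R_before = 0.780
R_after = 1 − (1 − 0.780)^2 = 0.952
ΔR = 0.952 − 0.780 = 0.172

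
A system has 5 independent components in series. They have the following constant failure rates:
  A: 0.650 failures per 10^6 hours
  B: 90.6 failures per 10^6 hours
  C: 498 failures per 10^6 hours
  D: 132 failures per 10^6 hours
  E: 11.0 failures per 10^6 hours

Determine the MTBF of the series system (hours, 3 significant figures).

1370

Series of exponential components: λ_sys = Σ λ_i
λ_sys = 0.000000650 + 0.0000906 + 0.000498 + 0.000132 + 0.0000110 = 7.3225e-04 /h
MTBF = 1 / λ_sys = 1370 h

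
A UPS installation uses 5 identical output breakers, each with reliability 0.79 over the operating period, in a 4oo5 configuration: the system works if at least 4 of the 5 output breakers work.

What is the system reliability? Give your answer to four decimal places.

R = Σ_{i=4}^{5} C(5,i) p^i (1−p)^{5−i} with p = 0.79
C(5,4)·0.79^4·0.21^1 = 0.408976
C(5,5)·0.79^5·0.21^0 = 0.307706
Sum = 0.7167

0.7167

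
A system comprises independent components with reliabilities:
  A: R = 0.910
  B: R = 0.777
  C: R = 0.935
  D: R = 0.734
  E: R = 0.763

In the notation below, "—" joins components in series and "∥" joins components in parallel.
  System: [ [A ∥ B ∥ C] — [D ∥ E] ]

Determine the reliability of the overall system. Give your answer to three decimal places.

Parallel (A, B, and C): 1 − (1 − 0.91000)(1 − 0.77700)(1 − 0.93500) = 0.99870
Parallel (D and E): 1 − (1 − 0.73400)(1 − 0.76300) = 0.93696
Series ([0.99870] and [0.93696]): 0.99870 × 0.93696 = 0.936

0.936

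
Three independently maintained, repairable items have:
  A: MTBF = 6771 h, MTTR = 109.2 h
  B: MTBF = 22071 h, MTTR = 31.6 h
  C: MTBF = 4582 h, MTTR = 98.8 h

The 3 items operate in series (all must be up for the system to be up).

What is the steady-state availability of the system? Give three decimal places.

0.962

A(A) = MTBF/(MTBF+MTTR) = 6771/(6771+109.2) = 0.984128
A(B) = MTBF/(MTBF+MTTR) = 22071/(22071+31.6) = 0.998570
A(C) = MTBF/(MTBF+MTTR) = 4582/(4582+98.8) = 0.978892
Series availability: 0.984128 × 0.998570 × 0.978892 = 0.962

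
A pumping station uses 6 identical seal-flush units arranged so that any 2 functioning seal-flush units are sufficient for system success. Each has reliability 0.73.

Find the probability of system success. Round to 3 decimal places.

0.993

R = Σ_{i=2}^{6} C(6,i) p^i (1−p)^{6−i} with p = 0.73
C(6,2)·0.73^2·0.27^4 = 0.04248
C(6,3)·0.73^3·0.27^3 = 0.15314
C(6,4)·0.73^4·0.27^2 = 0.31053
C(6,5)·0.73^5·0.27^1 = 0.33584
C(6,6)·0.73^6·0.27^0 = 0.15133
Sum = 0.993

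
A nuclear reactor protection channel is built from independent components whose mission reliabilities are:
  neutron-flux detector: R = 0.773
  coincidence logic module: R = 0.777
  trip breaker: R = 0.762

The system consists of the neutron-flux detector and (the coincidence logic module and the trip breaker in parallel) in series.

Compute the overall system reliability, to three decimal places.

0.732

Parallel (coincidence logic module and trip breaker): 1 − (1 − 0.77700)(1 − 0.76200) = 0.94693
Series (neutron-flux detector and [0.94693]): 0.77300 × 0.94693 = 0.732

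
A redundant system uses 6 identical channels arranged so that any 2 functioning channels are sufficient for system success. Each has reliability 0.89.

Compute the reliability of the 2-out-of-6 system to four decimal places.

0.9999

R = Σ_{i=2}^{6} C(6,i) p^i (1−p)^{6−i} with p = 0.89
C(6,2)·0.89^2·0.11^4 = 0.001740
C(6,3)·0.89^3·0.11^3 = 0.018766
C(6,4)·0.89^4·0.11^2 = 0.113877
C(6,5)·0.89^5·0.11^1 = 0.368548
C(6,6)·0.89^6·0.11^0 = 0.496981
Sum = 0.9999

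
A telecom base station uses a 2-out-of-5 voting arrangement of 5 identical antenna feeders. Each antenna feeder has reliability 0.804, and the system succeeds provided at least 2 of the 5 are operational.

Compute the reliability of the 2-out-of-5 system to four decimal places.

R = Σ_{i=2}^{5} C(5,i) p^i (1−p)^{5−i} with p = 0.804
C(5,2)·0.804^2·0.196^3 = 0.048672
C(5,3)·0.804^3·0.196^2 = 0.199655
C(5,4)·0.804^4·0.196^1 = 0.409497
C(5,5)·0.804^5·0.196^0 = 0.335954
Sum = 0.9938

0.9938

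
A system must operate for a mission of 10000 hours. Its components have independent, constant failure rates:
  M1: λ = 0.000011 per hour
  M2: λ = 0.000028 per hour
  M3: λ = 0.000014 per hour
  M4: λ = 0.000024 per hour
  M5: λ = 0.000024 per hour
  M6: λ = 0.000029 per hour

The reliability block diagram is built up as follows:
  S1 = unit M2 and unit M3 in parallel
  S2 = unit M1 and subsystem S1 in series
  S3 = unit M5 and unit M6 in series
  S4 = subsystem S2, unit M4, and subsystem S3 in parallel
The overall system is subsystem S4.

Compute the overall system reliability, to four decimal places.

0.9883

R(M1) = exp(−0.000011 × 10000) = 0.895834
R(M2) = exp(−0.000028 × 10000) = 0.755784
R(M3) = exp(−0.000014 × 10000) = 0.869358
R(M4) = exp(−0.000024 × 10000) = 0.786628
R(M5) = exp(−0.000024 × 10000) = 0.786628
R(M6) = exp(−0.000029 × 10000) = 0.748264
Parallel (M2 and M3): 1 − (1 − 0.755784)(1 − 0.869358) = 0.968095
Series (M1 and [0.968095]): 0.895834 × 0.968095 = 0.867252
Series (M5 and M6): 0.786628 × 0.748264 = 0.588605
Parallel ([0.867252], M4, and [0.588605]): 1 − (1 − 0.867252)(1 − 0.786628)(1 − 0.588605) = 0.9883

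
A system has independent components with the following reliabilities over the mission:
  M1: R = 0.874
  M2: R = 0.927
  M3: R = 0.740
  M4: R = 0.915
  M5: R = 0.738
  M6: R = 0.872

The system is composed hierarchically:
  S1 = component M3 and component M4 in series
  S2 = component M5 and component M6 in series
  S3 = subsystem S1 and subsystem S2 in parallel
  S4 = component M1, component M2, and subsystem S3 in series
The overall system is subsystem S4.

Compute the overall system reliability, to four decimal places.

0.7169

Series (M3 and M4): 0.740000 × 0.915000 = 0.677100
Series (M5 and M6): 0.738000 × 0.872000 = 0.643536
Parallel ([0.677100] and [0.643536]): 1 − (1 − 0.677100)(1 − 0.643536) = 0.884898
Series (M1, M2, and [0.884898]): 0.874000 × 0.927000 × 0.884898 = 0.7169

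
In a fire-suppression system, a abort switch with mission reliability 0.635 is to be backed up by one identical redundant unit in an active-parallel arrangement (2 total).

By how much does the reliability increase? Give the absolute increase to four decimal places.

0.2318

R_before = 0.635
R_after = 1 − (1 − 0.635)^2 = 0.8668
ΔR = 0.8668 − 0.635 = 0.2318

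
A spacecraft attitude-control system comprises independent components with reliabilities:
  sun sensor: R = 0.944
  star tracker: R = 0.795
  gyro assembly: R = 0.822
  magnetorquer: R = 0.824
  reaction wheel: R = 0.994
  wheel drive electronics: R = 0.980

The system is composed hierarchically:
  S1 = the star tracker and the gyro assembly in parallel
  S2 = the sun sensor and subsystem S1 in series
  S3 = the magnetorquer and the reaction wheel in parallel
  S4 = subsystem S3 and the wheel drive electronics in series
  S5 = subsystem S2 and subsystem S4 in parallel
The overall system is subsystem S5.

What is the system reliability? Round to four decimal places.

0.9981

Parallel (star tracker and gyro assembly): 1 − (1 − 0.795000)(1 − 0.822000) = 0.963510
Series (sun sensor and [0.963510]): 0.944000 × 0.963510 = 0.909553
Parallel (magnetorquer and reaction wheel): 1 − (1 − 0.824000)(1 − 0.994000) = 0.998944
Series ([0.998944] and wheel drive electronics): 0.998944 × 0.980000 = 0.978965
Parallel ([0.909553] and [0.978965]): 1 − (1 − 0.909553)(1 − 0.978965) = 0.9981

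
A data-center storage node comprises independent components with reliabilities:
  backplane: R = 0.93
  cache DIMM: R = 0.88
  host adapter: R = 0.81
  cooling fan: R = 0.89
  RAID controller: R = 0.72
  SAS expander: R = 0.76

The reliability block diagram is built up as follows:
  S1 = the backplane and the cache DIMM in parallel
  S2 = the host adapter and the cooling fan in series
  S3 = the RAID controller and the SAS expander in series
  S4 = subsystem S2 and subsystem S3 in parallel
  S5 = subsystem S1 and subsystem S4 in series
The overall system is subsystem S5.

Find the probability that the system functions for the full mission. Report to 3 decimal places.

0.866

Parallel (backplane and cache DIMM): 1 − (1 − 0.93000)(1 − 0.88000) = 0.99160
Series (host adapter and cooling fan): 0.81000 × 0.89000 = 0.72090
Series (RAID controller and SAS expander): 0.72000 × 0.76000 = 0.54720
Parallel ([0.72090] and [0.54720]): 1 − (1 − 0.72090)(1 − 0.54720) = 0.87362
Series ([0.99160] and [0.87362]): 0.99160 × 0.87362 = 0.866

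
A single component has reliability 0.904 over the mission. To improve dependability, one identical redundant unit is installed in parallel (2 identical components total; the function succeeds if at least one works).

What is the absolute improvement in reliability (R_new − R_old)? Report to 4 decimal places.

R_before = 0.904
R_after = 1 − (1 − 0.904)^2 = 0.9908
ΔR = 0.9908 − 0.904 = 0.0868

0.0868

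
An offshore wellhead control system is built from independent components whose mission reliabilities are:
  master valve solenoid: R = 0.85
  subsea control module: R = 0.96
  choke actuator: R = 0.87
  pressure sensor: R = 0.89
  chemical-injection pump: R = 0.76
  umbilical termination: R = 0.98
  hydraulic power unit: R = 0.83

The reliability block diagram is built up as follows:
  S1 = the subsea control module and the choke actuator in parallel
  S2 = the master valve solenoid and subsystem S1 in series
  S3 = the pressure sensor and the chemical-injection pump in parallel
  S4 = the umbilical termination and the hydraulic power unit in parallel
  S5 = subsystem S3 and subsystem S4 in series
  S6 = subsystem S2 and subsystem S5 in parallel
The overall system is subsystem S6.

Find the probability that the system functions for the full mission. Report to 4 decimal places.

Parallel (subsea control module and choke actuator): 1 − (1 − 0.960000)(1 − 0.870000) = 0.994800
Series (master valve solenoid and [0.994800]): 0.850000 × 0.994800 = 0.845580
Parallel (pressure sensor and chemical-injection pump): 1 − (1 − 0.890000)(1 − 0.760000) = 0.973600
Parallel (umbilical termination and hydraulic power unit): 1 − (1 − 0.980000)(1 − 0.830000) = 0.996600
Series ([0.973600] and [0.996600]): 0.973600 × 0.996600 = 0.970290
Parallel ([0.845580] and [0.970290]): 1 − (1 − 0.845580)(1 − 0.970290) = 0.9954

0.9954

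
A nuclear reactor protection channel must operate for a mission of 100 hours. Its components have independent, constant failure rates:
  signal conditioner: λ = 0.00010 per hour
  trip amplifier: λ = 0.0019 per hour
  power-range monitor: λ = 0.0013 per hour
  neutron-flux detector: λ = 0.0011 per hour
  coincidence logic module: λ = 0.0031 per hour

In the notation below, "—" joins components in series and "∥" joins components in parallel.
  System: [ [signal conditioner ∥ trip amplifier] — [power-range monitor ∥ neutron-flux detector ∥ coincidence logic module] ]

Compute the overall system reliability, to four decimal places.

R(signal conditioner) = exp(−0.00010 × 100) = 0.990050
R(trip amplifier) = exp(−0.0019 × 100) = 0.826959
R(power-range monitor) = exp(−0.0013 × 100) = 0.878095
R(neutron-flux detector) = exp(−0.0011 × 100) = 0.895834
R(coincidence logic module) = exp(−0.0031 × 100) = 0.733447
Parallel (signal conditioner and trip amplifier): 1 − (1 − 0.990050)(1 − 0.826959) = 0.998278
Parallel (power-range monitor, neutron-flux detector, and coincidence logic module): 1 − (1 − 0.878095)(1 − 0.895834)(1 − 0.733447) = 0.996615
Series ([0.998278] and [0.996615]): 0.998278 × 0.996615 = 0.9949

0.9949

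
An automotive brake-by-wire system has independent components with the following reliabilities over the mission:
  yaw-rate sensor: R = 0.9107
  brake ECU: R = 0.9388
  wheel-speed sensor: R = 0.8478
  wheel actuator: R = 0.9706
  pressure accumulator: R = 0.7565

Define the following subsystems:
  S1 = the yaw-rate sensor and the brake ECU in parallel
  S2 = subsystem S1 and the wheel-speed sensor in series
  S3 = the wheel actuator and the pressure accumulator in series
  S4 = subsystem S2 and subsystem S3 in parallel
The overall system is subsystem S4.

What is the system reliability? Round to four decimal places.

0.9583

Parallel (yaw-rate sensor and brake ECU): 1 − (1 − 0.910700)(1 − 0.938800) = 0.994535
Series ([0.994535] and wheel-speed sensor): 0.994535 × 0.847800 = 0.843167
Series (wheel actuator and pressure accumulator): 0.970600 × 0.756500 = 0.734259
Parallel ([0.843167] and [0.734259]): 1 − (1 − 0.843167)(1 − 0.734259) = 0.9583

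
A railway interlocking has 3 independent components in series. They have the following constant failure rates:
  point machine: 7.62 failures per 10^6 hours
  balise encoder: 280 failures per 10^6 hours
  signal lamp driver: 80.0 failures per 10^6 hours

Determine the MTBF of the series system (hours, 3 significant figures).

Series of exponential components: λ_sys = Σ λ_i
λ_sys = 0.00000762 + 0.000280 + 0.0000800 = 3.6762e-04 /h
MTBF = 1 / λ_sys = 2720 h

2720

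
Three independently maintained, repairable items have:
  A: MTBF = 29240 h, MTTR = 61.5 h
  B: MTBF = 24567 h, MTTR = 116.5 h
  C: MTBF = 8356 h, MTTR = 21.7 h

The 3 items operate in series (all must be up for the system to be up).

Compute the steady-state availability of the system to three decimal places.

0.991

A(A) = MTBF/(MTBF+MTTR) = 29240/(29240+61.5) = 0.997901
A(B) = MTBF/(MTBF+MTTR) = 24567/(24567+116.5) = 0.995280
A(C) = MTBF/(MTBF+MTTR) = 8356/(8356+21.7) = 0.997410
Series availability: 0.997901 × 0.995280 × 0.997410 = 0.991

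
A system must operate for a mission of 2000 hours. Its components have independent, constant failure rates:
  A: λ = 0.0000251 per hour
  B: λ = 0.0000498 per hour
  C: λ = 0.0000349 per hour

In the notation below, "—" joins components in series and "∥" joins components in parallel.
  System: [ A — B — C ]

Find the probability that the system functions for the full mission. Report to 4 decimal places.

R(A) = exp(−0.0000251 × 2000) = 0.951039
R(B) = exp(−0.0000498 × 2000) = 0.905199
R(C) = exp(−0.0000349 × 2000) = 0.932580
Series (A, B, and C): 0.951039 × 0.905199 × 0.932580 = 0.8028

0.8028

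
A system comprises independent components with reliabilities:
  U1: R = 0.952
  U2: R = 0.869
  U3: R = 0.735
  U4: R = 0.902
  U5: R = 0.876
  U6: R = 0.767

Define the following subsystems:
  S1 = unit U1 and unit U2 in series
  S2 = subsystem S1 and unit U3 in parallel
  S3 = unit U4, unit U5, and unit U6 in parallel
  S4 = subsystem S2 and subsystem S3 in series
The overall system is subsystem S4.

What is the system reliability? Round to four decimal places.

0.9515

Series (U1 and U2): 0.952000 × 0.869000 = 0.827288
Parallel ([0.827288] and U3): 1 − (1 − 0.827288)(1 − 0.735000) = 0.954231
Parallel (U4, U5, and U6): 1 − (1 − 0.902000)(1 − 0.876000)(1 − 0.767000) = 0.997169
Series ([0.954231] and [0.997169]): 0.954231 × 0.997169 = 0.9515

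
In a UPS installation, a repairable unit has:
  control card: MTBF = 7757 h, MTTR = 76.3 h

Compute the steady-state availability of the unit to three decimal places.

0.990

A(control card) = MTBF/(MTBF+MTTR) = 7757/(7757+76.3) = 0.990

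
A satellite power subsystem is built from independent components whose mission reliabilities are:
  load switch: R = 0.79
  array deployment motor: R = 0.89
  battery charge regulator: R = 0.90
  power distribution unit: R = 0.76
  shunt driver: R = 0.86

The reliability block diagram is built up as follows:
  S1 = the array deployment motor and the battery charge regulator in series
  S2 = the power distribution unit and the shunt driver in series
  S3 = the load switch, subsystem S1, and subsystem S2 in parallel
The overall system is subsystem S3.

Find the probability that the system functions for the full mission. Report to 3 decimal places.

Series (array deployment motor and battery charge regulator): 0.89000 × 0.90000 = 0.80100
Series (power distribution unit and shunt driver): 0.76000 × 0.86000 = 0.65360
Parallel (load switch, [0.80100], and [0.65360]): 1 − (1 − 0.79000)(1 − 0.80100)(1 − 0.65360) = 0.986

0.986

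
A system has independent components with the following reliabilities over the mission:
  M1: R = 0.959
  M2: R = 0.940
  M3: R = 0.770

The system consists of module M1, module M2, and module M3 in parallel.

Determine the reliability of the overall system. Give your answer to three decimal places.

Parallel (M1, M2, and M3): 1 − (1 − 0.95900)(1 − 0.94000)(1 − 0.77000) = 0.999

0.999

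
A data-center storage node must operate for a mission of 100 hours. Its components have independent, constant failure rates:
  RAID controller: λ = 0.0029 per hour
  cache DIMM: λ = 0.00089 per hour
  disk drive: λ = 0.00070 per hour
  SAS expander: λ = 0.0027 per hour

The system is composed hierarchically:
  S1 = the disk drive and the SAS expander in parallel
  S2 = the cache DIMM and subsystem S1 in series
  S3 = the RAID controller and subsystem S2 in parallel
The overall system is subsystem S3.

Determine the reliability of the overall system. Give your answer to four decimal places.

0.9749

R(RAID controller) = exp(−0.0029 × 100) = 0.748264
R(cache DIMM) = exp(−0.00089 × 100) = 0.914846
R(disk drive) = exp(−0.00070 × 100) = 0.932394
R(SAS expander) = exp(−0.0027 × 100) = 0.763379
Parallel (disk drive and SAS expander): 1 − (1 − 0.932394)(1 − 0.763379) = 0.984003
Series (cache DIMM and [0.984003]): 0.914846 × 0.984003 = 0.900211
Parallel (RAID controller and [0.900211]): 1 − (1 − 0.748264)(1 − 0.900211) = 0.9749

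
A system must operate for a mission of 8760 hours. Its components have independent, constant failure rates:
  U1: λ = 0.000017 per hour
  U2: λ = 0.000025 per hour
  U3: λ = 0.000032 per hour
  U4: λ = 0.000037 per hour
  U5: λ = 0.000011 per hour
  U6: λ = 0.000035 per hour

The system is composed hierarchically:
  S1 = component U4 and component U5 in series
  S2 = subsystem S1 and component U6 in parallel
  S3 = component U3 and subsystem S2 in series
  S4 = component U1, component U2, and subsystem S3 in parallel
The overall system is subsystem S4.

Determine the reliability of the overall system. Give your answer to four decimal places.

0.9915

R(U1) = exp(−0.000017 × 8760) = 0.861638
R(U2) = exp(−0.000025 × 8760) = 0.803322
R(U3) = exp(−0.000032 × 8760) = 0.755542
R(U4) = exp(−0.000037 × 8760) = 0.723163
R(U5) = exp(−0.000011 × 8760) = 0.908137
R(U6) = exp(−0.000035 × 8760) = 0.735945
Series (U4 and U5): 0.723163 × 0.908137 = 0.656731
Parallel ([0.656731] and U6): 1 − (1 − 0.656731)(1 − 0.735945) = 0.909358
Series (U3 and [0.909358]): 0.755542 × 0.909358 = 0.687058
Parallel (U1, U2, and [0.687058]): 1 − (1 − 0.861638)(1 − 0.803322)(1 − 0.687058) = 0.9915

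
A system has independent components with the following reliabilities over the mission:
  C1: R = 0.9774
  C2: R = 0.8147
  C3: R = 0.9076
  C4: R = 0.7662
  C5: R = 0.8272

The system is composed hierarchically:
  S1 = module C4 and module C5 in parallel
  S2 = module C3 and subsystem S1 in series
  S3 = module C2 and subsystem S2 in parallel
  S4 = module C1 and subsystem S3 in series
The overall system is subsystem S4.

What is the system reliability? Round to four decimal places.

0.9540

Parallel (C4 and C5): 1 − (1 − 0.766200)(1 − 0.827200) = 0.959599
Series (C3 and [0.959599]): 0.907600 × 0.959599 = 0.870932
Parallel (C2 and [0.870932]): 1 − (1 − 0.814700)(1 − 0.870932) = 0.976084
Series (C1 and [0.976084]): 0.977400 × 0.976084 = 0.9540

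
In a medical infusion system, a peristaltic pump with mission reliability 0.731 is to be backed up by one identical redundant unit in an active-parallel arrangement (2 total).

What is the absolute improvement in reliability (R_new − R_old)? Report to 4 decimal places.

R_before = 0.731
R_after = 1 − (1 − 0.731)^2 = 0.9276
ΔR = 0.9276 − 0.731 = 0.1966

0.1966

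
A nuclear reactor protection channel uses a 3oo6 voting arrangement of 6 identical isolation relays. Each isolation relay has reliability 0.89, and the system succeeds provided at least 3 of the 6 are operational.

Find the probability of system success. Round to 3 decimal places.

R = Σ_{i=3}^{6} C(6,i) p^i (1−p)^{6−i} with p = 0.89
C(6,3)·0.89^3·0.11^3 = 0.01877
C(6,4)·0.89^4·0.11^2 = 0.11388
C(6,5)·0.89^5·0.11^1 = 0.36855
C(6,6)·0.89^6·0.11^0 = 0.49698
Sum = 0.998

0.998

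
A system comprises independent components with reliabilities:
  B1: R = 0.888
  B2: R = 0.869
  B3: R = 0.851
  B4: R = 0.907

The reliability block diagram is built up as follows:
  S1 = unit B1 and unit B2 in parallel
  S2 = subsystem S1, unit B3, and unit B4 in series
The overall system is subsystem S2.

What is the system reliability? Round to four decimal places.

0.7605

Parallel (B1 and B2): 1 − (1 − 0.888000)(1 − 0.869000) = 0.985328
Series ([0.985328], B3, and B4): 0.985328 × 0.851000 × 0.907000 = 0.7605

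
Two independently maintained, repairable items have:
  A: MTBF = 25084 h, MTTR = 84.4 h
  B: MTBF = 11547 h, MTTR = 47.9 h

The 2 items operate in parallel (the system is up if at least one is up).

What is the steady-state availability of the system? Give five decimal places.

0.99999

A(A) = MTBF/(MTBF+MTTR) = 25084/(25084+84.4) = 0.996647
A(B) = MTBF/(MTBF+MTTR) = 11547/(11547+47.9) = 0.995869
Parallel availability: 1 − (1 − 0.996647)(1 − 0.995869) = 0.99999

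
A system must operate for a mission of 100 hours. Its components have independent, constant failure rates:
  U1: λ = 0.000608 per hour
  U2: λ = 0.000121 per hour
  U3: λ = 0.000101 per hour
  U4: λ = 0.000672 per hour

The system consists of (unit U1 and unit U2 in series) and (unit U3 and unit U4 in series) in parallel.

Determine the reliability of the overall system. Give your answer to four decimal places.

0.9948

R(U1) = exp(−0.000608 × 100) = 0.941011
R(U2) = exp(−0.000121 × 100) = 0.987973
R(U3) = exp(−0.000101 × 100) = 0.989951
R(U4) = exp(−0.000672 × 100) = 0.935008
Series (U1 and U2): 0.941011 × 0.987973 = 0.929693
Series (U3 and U4): 0.989951 × 0.935008 = 0.925612
Parallel ([0.929693] and [0.925612]): 1 − (1 − 0.929693)(1 − 0.925612) = 0.9948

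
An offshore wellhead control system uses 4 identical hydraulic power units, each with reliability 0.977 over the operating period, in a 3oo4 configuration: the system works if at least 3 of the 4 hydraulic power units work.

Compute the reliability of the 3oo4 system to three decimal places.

R = Σ_{i=3}^{4} C(4,i) p^i (1−p)^{4−i} with p = 0.977
C(4,3)·0.977^3·0.023^1 = 0.08580
C(4,4)·0.977^4·0.023^0 = 0.91113
Sum = 0.997

0.997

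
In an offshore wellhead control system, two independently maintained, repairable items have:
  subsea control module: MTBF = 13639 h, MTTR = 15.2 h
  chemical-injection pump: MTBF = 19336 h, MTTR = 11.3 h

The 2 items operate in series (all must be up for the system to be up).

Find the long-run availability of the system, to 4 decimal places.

A(subsea control module) = MTBF/(MTBF+MTTR) = 13639/(13639+15.2) = 0.998887
A(chemical-injection pump) = MTBF/(MTBF+MTTR) = 19336/(19336+11.3) = 0.999416
Series availability: 0.998887 × 0.999416 = 0.9983

0.9983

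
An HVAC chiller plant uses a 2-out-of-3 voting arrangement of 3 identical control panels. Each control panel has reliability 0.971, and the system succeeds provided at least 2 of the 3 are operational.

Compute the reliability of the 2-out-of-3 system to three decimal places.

R = Σ_{i=2}^{3} C(3,i) p^i (1−p)^{3−i} with p = 0.971
C(3,2)·0.971^2·0.029^1 = 0.08203
C(3,3)·0.971^3·0.029^0 = 0.91550
Sum = 0.998

0.998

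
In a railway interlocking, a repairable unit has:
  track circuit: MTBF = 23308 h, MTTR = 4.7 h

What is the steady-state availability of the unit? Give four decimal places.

A(track circuit) = MTBF/(MTBF+MTTR) = 23308/(23308+4.7) = 0.9998

0.9998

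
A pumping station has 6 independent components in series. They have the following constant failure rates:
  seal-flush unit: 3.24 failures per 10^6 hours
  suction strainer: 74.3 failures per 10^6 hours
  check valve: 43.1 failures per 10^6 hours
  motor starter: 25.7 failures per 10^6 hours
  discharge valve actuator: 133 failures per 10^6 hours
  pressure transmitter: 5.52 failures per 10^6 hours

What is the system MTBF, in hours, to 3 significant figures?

Series of exponential components: λ_sys = Σ λ_i
λ_sys = 0.00000324 + 0.0000743 + 0.0000431 + 0.0000257 + 0.000133 + 0.00000552 = 2.8486e-04 /h
MTBF = 1 / λ_sys = 3510 h

3510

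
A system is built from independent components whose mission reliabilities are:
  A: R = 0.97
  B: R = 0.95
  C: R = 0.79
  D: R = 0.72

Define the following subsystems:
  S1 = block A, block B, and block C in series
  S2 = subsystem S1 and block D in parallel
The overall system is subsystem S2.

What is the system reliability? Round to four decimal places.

0.9238

Series (A, B, and C): 0.970000 × 0.950000 × 0.790000 = 0.727985
Parallel ([0.727985] and D): 1 − (1 − 0.727985)(1 − 0.720000) = 0.9238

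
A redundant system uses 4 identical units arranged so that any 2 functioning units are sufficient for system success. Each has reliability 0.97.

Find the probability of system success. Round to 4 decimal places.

0.9999

R = Σ_{i=2}^{4} C(4,i) p^i (1−p)^{4−i} with p = 0.97
C(4,2)·0.97^2·0.03^2 = 0.005081
C(4,3)·0.97^3·0.03^1 = 0.109521
C(4,4)·0.97^4·0.03^0 = 0.885293
Sum = 0.9999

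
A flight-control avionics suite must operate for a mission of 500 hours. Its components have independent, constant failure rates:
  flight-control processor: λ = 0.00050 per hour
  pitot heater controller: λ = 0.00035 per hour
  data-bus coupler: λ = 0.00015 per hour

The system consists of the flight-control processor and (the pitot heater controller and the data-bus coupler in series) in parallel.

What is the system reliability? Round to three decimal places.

R(flight-control processor) = exp(−0.00050 × 500) = 0.77880
R(pitot heater controller) = exp(−0.00035 × 500) = 0.83946
R(data-bus coupler) = exp(−0.00015 × 500) = 0.92774
Series (pitot heater controller and data-bus coupler): 0.83946 × 0.92774 = 0.77880
Parallel (flight-control processor and [0.77880]): 1 − (1 − 0.77880)(1 − 0.77880) = 0.951

0.951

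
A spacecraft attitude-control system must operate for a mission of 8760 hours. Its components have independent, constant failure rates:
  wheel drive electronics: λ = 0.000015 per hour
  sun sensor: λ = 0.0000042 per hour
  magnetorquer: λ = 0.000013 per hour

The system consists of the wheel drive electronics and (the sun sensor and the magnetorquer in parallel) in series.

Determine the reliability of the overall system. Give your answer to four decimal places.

R(wheel drive electronics) = exp(−0.000015 × 8760) = 0.876867
R(sun sensor) = exp(−0.0000042 × 8760) = 0.963877
R(magnetorquer) = exp(−0.000013 × 8760) = 0.892365
Parallel (sun sensor and magnetorquer): 1 − (1 − 0.963877)(1 − 0.892365) = 0.996112
Series (wheel drive electronics and [0.996112]): 0.876867 × 0.996112 = 0.8735

0.8735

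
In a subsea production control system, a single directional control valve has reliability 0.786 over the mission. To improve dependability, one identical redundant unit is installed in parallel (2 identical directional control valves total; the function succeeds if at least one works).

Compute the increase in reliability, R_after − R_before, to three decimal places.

R_before = 0.786
R_after = 1 − (1 − 0.786)^2 = 0.954
ΔR = 0.954 − 0.786 = 0.168

0.168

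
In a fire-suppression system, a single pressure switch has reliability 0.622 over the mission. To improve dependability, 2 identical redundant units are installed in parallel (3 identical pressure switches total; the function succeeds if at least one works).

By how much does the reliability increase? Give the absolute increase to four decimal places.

R_before = 0.622
R_after = 1 − (1 − 0.622)^3 = 0.9460
ΔR = 0.9460 − 0.622 = 0.3240

0.3240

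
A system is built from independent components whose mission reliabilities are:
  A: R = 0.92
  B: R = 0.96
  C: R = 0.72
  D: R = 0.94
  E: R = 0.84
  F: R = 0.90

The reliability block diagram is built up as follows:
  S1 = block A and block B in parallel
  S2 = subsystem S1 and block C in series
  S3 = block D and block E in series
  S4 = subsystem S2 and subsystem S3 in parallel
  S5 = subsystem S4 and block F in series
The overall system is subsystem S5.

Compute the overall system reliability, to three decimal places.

0.847

Parallel (A and B): 1 − (1 − 0.92000)(1 − 0.96000) = 0.99680
Series ([0.99680] and C): 0.99680 × 0.72000 = 0.71770
Series (D and E): 0.94000 × 0.84000 = 0.78960
Parallel ([0.71770] and [0.78960]): 1 − (1 − 0.71770)(1 − 0.78960) = 0.94060
Series ([0.94060] and F): 0.94060 × 0.90000 = 0.847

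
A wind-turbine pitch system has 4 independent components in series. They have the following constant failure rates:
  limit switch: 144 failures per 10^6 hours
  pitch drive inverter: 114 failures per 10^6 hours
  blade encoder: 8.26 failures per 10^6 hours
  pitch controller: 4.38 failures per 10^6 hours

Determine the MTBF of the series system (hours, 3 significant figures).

3690

Series of exponential components: λ_sys = Σ λ_i
λ_sys = 0.000144 + 0.000114 + 0.00000826 + 0.00000438 = 2.7064e-04 /h
MTBF = 1 / λ_sys = 3690 h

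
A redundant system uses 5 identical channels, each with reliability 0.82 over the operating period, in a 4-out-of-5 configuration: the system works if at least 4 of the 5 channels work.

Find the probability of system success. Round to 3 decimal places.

R = Σ_{i=4}^{5} C(5,i) p^i (1−p)^{5−i} with p = 0.82
C(5,4)·0.82^4·0.18^1 = 0.40691
C(5,5)·0.82^5·0.18^0 = 0.37074
Sum = 0.778

0.778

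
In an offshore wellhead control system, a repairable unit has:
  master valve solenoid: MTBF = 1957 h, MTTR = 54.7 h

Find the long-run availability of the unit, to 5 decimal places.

A(master valve solenoid) = MTBF/(MTBF+MTTR) = 1957/(1957+54.7) = 0.97281

0.97281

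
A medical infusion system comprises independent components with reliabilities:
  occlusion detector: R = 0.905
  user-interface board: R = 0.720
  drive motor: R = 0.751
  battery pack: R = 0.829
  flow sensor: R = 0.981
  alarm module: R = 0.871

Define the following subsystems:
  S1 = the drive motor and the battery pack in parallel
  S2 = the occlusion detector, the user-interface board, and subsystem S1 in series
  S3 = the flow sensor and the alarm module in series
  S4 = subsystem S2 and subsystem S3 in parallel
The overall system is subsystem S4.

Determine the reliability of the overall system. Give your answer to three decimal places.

Parallel (drive motor and battery pack): 1 − (1 − 0.75100)(1 − 0.82900) = 0.95742
Series (occlusion detector, user-interface board, and [0.95742]): 0.90500 × 0.72000 × 0.95742 = 0.62385
Series (flow sensor and alarm module): 0.98100 × 0.87100 = 0.85445
Parallel ([0.62385] and [0.85445]): 1 − (1 − 0.62385)(1 − 0.85445) = 0.945

0.945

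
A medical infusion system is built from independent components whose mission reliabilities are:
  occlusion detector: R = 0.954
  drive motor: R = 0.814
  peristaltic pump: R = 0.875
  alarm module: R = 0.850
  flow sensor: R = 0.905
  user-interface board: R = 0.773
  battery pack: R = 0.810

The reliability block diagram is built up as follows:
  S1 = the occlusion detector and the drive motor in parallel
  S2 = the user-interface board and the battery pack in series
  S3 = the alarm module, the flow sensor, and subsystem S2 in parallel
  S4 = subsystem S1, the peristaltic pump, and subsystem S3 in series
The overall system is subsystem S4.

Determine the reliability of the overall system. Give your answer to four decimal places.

Parallel (occlusion detector and drive motor): 1 − (1 − 0.954000)(1 − 0.814000) = 0.991444
Series (user-interface board and battery pack): 0.773000 × 0.810000 = 0.626130
Parallel (alarm module, flow sensor, and [0.626130]): 1 − (1 − 0.850000)(1 − 0.905000)(1 − 0.626130) = 0.994672
Series ([0.991444], peristaltic pump, and [0.994672]): 0.991444 × 0.875000 × 0.994672 = 0.8629

0.8629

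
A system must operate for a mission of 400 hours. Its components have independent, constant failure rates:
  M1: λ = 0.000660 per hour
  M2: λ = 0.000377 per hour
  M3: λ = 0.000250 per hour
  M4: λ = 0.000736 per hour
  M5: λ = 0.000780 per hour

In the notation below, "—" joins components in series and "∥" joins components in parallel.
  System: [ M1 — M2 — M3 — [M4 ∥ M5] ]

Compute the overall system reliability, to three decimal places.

R(M1) = exp(−0.000660 × 400) = 0.76797
R(M2) = exp(−0.000377 × 400) = 0.86002
R(M3) = exp(−0.000250 × 400) = 0.90484
R(M4) = exp(−0.000736 × 400) = 0.74498
R(M5) = exp(−0.000780 × 400) = 0.73198
Parallel (M4 and M5): 1 − (1 − 0.74498)(1 − 0.73198) = 0.93165
Series (M1, M2, M3, and [0.93165]): 0.76797 × 0.86002 × 0.90484 × 0.93165 = 0.557

0.557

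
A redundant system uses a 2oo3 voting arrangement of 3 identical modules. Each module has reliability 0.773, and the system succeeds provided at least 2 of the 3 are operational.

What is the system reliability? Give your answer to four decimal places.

R = Σ_{i=2}^{3} C(3,i) p^i (1−p)^{3−i} with p = 0.773
C(3,2)·0.773^2·0.227^1 = 0.406917
C(3,3)·0.773^3·0.227^0 = 0.461890
Sum = 0.8688

0.8688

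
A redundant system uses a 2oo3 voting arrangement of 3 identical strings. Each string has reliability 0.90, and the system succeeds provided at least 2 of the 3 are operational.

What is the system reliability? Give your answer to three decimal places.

R = Σ_{i=2}^{3} C(3,i) p^i (1−p)^{3−i} with p = 0.90
C(3,2)·0.90^2·0.10^1 = 0.24300
C(3,3)·0.90^3·0.10^0 = 0.72900
Sum = 0.972

0.972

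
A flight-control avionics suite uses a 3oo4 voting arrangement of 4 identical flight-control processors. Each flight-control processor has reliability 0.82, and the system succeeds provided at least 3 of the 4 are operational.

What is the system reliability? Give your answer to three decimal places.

R = Σ_{i=3}^{4} C(4,i) p^i (1−p)^{4−i} with p = 0.82
C(4,3)·0.82^3·0.18^1 = 0.39698
C(4,4)·0.82^4·0.18^0 = 0.45212
Sum = 0.849

0.849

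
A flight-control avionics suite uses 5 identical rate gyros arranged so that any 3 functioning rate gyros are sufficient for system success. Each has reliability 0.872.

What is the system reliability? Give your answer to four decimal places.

R = Σ_{i=3}^{5} C(5,i) p^i (1−p)^{5−i} with p = 0.872
C(5,3)·0.872^3·0.128^2 = 0.108635
C(5,4)·0.872^4·0.128^1 = 0.370038
C(5,5)·0.872^5·0.128^0 = 0.504176
Sum = 0.9828

0.9828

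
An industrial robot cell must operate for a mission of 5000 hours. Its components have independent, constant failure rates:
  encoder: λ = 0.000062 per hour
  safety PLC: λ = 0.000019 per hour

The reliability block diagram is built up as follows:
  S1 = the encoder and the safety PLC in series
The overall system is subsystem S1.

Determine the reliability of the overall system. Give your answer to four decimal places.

R(encoder) = exp(−0.000062 × 5000) = 0.733447
R(safety PLC) = exp(−0.000019 × 5000) = 0.909373
Series (encoder and safety PLC): 0.733447 × 0.909373 = 0.6670

0.6670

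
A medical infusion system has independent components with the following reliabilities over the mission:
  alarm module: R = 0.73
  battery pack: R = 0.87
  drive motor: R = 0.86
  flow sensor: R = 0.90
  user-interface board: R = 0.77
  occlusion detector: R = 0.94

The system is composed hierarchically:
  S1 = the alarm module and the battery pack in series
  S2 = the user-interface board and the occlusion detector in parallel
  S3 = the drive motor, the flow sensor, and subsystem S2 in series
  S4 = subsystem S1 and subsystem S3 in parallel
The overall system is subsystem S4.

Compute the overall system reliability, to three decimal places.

Series (alarm module and battery pack): 0.73000 × 0.87000 = 0.63510
Parallel (user-interface board and occlusion detector): 1 − (1 − 0.77000)(1 − 0.94000) = 0.98620
Series (drive motor, flow sensor, and [0.98620]): 0.86000 × 0.90000 × 0.98620 = 0.76332
Parallel ([0.63510] and [0.76332]): 1 − (1 − 0.63510)(1 − 0.76332) = 0.914

0.914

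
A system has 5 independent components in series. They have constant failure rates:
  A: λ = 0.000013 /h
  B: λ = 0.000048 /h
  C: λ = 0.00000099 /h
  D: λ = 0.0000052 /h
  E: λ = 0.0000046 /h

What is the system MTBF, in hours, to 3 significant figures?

Series of exponential components: λ_sys = Σ λ_i
λ_sys = 0.000013 + 0.000048 + 0.00000099 + 0.0000052 + 0.0000046 = 7.1790e-05 /h
MTBF = 1 / λ_sys = 13900 h

13900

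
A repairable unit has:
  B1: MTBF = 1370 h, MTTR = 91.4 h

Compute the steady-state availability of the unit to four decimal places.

0.9375

A(B1) = MTBF/(MTBF+MTTR) = 1370/(1370+91.4) = 0.9375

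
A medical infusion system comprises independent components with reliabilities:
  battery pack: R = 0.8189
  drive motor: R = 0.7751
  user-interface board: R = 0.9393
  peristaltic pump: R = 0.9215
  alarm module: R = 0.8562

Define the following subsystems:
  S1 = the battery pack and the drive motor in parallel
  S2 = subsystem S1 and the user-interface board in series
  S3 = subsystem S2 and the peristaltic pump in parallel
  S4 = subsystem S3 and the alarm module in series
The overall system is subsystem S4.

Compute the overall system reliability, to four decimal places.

Parallel (battery pack and drive motor): 1 − (1 − 0.818900)(1 − 0.775100) = 0.959271
Series ([0.959271] and user-interface board): 0.959271 × 0.939300 = 0.901043
Parallel ([0.901043] and peristaltic pump): 1 − (1 − 0.901043)(1 − 0.921500) = 0.992232
Series ([0.992232] and alarm module): 0.992232 × 0.856200 = 0.8495

0.8495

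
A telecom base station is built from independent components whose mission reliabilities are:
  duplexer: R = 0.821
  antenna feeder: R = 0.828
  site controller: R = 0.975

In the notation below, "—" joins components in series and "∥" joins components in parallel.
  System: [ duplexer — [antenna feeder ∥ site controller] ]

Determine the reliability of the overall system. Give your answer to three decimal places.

0.817

Parallel (antenna feeder and site controller): 1 − (1 − 0.82800)(1 − 0.97500) = 0.99570
Series (duplexer and [0.99570]): 0.82100 × 0.99570 = 0.817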